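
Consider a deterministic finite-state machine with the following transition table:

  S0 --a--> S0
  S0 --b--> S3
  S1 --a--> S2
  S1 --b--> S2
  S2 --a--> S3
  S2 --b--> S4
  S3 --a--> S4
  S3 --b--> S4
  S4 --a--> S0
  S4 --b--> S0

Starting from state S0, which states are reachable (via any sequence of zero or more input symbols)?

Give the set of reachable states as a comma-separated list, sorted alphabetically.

BFS from S0:
  visit S0: S0--a-->S0 (seen), S0--b-->S3 (new)
  visit S3: S3--a-->S4 (new), S3--b-->S4 (seen)
  visit S4: S4--a-->S0 (seen), S4--b-->S0 (seen)

Answer: S0, S3, S4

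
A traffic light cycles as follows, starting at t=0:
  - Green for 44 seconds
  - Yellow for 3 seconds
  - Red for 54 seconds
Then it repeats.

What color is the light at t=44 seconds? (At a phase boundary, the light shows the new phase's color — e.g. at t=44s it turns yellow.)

Answer: yellow

Derivation:
Cycle length = 44 + 3 + 54 = 101s
t = 44, phase_t = 44 mod 101 = 44
44 <= 44 < 47 (yellow end) → YELLOW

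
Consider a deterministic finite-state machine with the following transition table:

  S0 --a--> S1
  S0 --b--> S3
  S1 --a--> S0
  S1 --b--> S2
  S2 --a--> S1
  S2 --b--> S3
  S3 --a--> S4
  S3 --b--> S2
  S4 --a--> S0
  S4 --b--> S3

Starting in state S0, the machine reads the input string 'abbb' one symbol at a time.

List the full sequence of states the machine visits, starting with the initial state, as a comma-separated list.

Start: S0
  read 'a': S0 --a--> S1
  read 'b': S1 --b--> S2
  read 'b': S2 --b--> S3
  read 'b': S3 --b--> S2

Answer: S0, S1, S2, S3, S2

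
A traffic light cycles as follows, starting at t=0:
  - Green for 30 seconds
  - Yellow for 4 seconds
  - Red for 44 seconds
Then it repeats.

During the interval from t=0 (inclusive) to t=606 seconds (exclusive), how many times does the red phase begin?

Answer: 8

Derivation:
Cycle = 30+4+44 = 78s
red phase starts at t = k*78 + 34 for k=0,1,2,...
Need k*78+34 < 606 → k < 7.333
k ∈ {0, ..., 7} → 8 starts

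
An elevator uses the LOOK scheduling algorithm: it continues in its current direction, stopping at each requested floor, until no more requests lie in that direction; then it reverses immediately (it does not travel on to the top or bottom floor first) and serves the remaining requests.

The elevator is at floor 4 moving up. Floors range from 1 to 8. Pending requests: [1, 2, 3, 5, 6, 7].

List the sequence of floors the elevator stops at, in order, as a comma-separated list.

Current: 4, moving UP
Serve above first (ascending): [5, 6, 7]
Then reverse, serve below (descending): [3, 2, 1]

Answer: 5, 6, 7, 3, 2, 1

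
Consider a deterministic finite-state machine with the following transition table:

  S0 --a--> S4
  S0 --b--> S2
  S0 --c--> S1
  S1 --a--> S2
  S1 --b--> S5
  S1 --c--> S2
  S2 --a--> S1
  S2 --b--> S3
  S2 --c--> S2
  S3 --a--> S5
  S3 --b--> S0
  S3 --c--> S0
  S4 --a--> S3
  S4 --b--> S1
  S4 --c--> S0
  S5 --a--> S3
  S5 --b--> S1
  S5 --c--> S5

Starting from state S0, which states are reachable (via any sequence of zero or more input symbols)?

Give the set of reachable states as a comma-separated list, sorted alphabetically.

Answer: S0, S1, S2, S3, S4, S5

Derivation:
BFS from S0:
  visit S0: S0--a-->S4 (new), S0--b-->S2 (new), S0--c-->S1 (new)
  visit S4: S4--a-->S3 (new), S4--b-->S1 (seen), S4--c-->S0 (seen)
  visit S2: S2--a-->S1 (seen), S2--b-->S3 (seen), S2--c-->S2 (seen)
  visit S1: S1--a-->S2 (seen), S1--b-->S5 (new), S1--c-->S2 (seen)
  visit S3: S3--a-->S5 (seen), S3--b-->S0 (seen), S3--c-->S0 (seen)
  visit S5: S5--a-->S3 (seen), S5--b-->S1 (seen), S5--c-->S5 (seen)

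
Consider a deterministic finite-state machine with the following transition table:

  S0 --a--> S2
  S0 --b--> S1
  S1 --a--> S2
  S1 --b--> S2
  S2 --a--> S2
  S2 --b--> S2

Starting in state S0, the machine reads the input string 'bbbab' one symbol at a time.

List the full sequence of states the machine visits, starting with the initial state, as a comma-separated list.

Start: S0
  read 'b': S0 --b--> S1
  read 'b': S1 --b--> S2
  read 'b': S2 --b--> S2
  read 'a': S2 --a--> S2
  read 'b': S2 --b--> S2

Answer: S0, S1, S2, S2, S2, S2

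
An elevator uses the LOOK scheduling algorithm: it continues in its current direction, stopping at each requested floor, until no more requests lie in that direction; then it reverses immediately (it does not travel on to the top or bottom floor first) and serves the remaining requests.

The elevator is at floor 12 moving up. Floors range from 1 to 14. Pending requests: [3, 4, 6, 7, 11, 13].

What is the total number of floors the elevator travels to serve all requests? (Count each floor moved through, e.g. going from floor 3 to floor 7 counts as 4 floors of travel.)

Answer: 11

Derivation:
Start at floor 12 moving up, LOOK stop order: [13, 11, 7, 6, 4, 3]
  12 → 13: |13-12| = 1, total = 1
  13 → 11: |11-13| = 2, total = 3
  11 → 7: |7-11| = 4, total = 7
  7 → 6: |6-7| = 1, total = 8
  6 → 4: |4-6| = 2, total = 10
  4 → 3: |3-4| = 1, total = 11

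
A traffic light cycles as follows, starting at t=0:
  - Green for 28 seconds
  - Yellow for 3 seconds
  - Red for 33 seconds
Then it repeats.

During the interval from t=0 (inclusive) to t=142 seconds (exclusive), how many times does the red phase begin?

Answer: 2

Derivation:
Cycle = 28+3+33 = 64s
red phase starts at t = k*64 + 31 for k=0,1,2,...
Need k*64+31 < 142 → k < 1.734
k ∈ {0, ..., 1} → 2 starts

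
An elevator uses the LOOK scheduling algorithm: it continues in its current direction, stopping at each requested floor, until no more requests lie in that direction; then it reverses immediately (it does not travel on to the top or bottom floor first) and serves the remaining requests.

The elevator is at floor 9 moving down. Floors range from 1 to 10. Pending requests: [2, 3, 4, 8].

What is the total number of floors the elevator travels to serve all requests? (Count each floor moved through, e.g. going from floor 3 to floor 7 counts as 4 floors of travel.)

Answer: 7

Derivation:
Start at floor 9 moving down, LOOK stop order: [8, 4, 3, 2]
  9 → 8: |8-9| = 1, total = 1
  8 → 4: |4-8| = 4, total = 5
  4 → 3: |3-4| = 1, total = 6
  3 → 2: |2-3| = 1, total = 7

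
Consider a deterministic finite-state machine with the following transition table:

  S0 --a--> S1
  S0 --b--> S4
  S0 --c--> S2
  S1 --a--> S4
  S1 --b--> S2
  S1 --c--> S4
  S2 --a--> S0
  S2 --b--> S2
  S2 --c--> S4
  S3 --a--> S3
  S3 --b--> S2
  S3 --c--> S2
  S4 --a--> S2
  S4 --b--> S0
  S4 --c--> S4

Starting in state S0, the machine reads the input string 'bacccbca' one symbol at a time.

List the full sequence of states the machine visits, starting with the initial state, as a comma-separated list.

Start: S0
  read 'b': S0 --b--> S4
  read 'a': S4 --a--> S2
  read 'c': S2 --c--> S4
  read 'c': S4 --c--> S4
  read 'c': S4 --c--> S4
  read 'b': S4 --b--> S0
  read 'c': S0 --c--> S2
  read 'a': S2 --a--> S0

Answer: S0, S4, S2, S4, S4, S4, S0, S2, S0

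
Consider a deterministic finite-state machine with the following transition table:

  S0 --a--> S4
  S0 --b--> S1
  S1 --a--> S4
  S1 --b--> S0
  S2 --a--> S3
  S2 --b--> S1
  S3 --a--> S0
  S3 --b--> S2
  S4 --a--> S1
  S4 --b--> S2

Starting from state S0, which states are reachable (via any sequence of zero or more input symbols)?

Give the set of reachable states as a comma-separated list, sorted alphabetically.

Answer: S0, S1, S2, S3, S4

Derivation:
BFS from S0:
  visit S0: S0--a-->S4 (new), S0--b-->S1 (new)
  visit S4: S4--a-->S1 (seen), S4--b-->S2 (new)
  visit S1: S1--a-->S4 (seen), S1--b-->S0 (seen)
  visit S2: S2--a-->S3 (new), S2--b-->S1 (seen)
  visit S3: S3--a-->S0 (seen), S3--b-->S2 (seen)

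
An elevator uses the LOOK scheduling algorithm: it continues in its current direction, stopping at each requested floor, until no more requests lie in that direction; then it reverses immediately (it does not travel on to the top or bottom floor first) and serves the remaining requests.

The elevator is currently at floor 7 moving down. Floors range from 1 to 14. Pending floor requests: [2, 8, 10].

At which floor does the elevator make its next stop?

Answer: 2

Derivation:
Current floor: 7, direction: down
Requests above: [8, 10]
Requests below: [2]
Moving down and requests lie below → nearest below is max([2]) = 2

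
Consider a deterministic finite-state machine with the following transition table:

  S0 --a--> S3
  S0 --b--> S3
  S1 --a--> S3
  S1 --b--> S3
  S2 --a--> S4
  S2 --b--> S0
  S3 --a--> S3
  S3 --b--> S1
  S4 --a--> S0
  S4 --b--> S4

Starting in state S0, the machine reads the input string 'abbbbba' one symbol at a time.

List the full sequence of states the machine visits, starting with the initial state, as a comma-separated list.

Answer: S0, S3, S1, S3, S1, S3, S1, S3

Derivation:
Start: S0
  read 'a': S0 --a--> S3
  read 'b': S3 --b--> S1
  read 'b': S1 --b--> S3
  read 'b': S3 --b--> S1
  read 'b': S1 --b--> S3
  read 'b': S3 --b--> S1
  read 'a': S1 --a--> S3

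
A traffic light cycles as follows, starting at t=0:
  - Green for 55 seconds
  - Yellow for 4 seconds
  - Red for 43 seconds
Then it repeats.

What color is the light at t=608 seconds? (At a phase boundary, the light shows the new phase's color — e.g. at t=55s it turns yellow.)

Cycle length = 55 + 4 + 43 = 102s
t = 608, phase_t = 608 mod 102 = 98
98 >= 59 → RED

Answer: red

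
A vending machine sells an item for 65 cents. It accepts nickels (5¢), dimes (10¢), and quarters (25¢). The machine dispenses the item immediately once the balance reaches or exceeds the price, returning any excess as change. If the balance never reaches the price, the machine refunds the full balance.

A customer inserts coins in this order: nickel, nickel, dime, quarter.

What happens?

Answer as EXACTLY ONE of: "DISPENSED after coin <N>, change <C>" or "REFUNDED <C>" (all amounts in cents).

Price: 65¢
Coin 1 (nickel, 5¢): balance = 5¢
Coin 2 (nickel, 5¢): balance = 10¢
Coin 3 (dime, 10¢): balance = 20¢
Coin 4 (quarter, 25¢): balance = 45¢
All coins inserted, balance 45¢ < price 65¢ → REFUND 45¢

Answer: REFUNDED 45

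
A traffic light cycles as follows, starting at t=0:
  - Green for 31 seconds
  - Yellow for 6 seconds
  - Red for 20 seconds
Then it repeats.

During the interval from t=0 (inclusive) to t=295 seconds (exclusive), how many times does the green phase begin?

Answer: 6

Derivation:
Cycle = 31+6+20 = 57s
green phase starts at t = k*57 + 0 for k=0,1,2,...
Need k*57+0 < 295 → k < 5.175
k ∈ {0, ..., 5} → 6 starts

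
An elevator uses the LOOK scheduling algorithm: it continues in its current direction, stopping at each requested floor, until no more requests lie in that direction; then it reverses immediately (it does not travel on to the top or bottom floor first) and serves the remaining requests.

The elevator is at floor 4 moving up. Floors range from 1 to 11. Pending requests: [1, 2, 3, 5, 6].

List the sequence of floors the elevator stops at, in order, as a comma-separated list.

Answer: 5, 6, 3, 2, 1

Derivation:
Current: 4, moving UP
Serve above first (ascending): [5, 6]
Then reverse, serve below (descending): [3, 2, 1]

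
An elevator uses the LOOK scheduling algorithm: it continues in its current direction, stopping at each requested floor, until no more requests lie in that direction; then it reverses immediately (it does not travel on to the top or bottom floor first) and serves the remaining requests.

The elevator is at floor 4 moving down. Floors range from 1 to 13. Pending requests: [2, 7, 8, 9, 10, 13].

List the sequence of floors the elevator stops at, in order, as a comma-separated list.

Answer: 2, 7, 8, 9, 10, 13

Derivation:
Current: 4, moving DOWN
Serve below first (descending): [2]
Then reverse, serve above (ascending): [7, 8, 9, 10, 13]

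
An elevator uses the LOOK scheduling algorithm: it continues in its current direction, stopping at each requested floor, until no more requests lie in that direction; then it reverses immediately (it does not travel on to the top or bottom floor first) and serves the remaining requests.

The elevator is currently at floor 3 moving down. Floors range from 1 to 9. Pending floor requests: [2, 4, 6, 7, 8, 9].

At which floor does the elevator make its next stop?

Answer: 2

Derivation:
Current floor: 3, direction: down
Requests above: [4, 6, 7, 8, 9]
Requests below: [2]
Moving down and requests lie below → nearest below is max([2]) = 2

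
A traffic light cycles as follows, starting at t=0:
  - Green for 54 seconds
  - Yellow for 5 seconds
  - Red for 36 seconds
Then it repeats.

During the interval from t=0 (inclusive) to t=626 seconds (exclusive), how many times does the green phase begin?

Cycle = 54+5+36 = 95s
green phase starts at t = k*95 + 0 for k=0,1,2,...
Need k*95+0 < 626 → k < 6.589
k ∈ {0, ..., 6} → 7 starts

Answer: 7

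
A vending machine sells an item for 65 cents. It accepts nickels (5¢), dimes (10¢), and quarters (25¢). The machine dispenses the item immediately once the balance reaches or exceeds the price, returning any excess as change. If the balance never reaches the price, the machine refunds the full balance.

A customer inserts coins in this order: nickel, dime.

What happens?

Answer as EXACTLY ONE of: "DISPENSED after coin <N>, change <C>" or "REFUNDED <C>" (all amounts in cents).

Price: 65¢
Coin 1 (nickel, 5¢): balance = 5¢
Coin 2 (dime, 10¢): balance = 15¢
All coins inserted, balance 15¢ < price 65¢ → REFUND 15¢

Answer: REFUNDED 15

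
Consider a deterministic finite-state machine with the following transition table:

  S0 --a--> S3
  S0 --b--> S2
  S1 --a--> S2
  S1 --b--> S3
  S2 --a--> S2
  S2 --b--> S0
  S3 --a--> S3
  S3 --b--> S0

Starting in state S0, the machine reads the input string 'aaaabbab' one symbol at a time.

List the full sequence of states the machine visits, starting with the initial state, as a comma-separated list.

Answer: S0, S3, S3, S3, S3, S0, S2, S2, S0

Derivation:
Start: S0
  read 'a': S0 --a--> S3
  read 'a': S3 --a--> S3
  read 'a': S3 --a--> S3
  read 'a': S3 --a--> S3
  read 'b': S3 --b--> S0
  read 'b': S0 --b--> S2
  read 'a': S2 --a--> S2
  read 'b': S2 --b--> S0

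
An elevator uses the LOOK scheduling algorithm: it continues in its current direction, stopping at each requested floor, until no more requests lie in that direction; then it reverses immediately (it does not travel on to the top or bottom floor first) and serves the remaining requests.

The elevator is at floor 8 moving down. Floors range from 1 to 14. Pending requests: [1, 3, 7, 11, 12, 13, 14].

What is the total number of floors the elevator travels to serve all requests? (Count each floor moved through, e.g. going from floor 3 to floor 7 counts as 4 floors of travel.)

Start at floor 8 moving down, LOOK stop order: [7, 3, 1, 11, 12, 13, 14]
  8 → 7: |7-8| = 1, total = 1
  7 → 3: |3-7| = 4, total = 5
  3 → 1: |1-3| = 2, total = 7
  1 → 11: |11-1| = 10, total = 17
  11 → 12: |12-11| = 1, total = 18
  12 → 13: |13-12| = 1, total = 19
  13 → 14: |14-13| = 1, total = 20

Answer: 20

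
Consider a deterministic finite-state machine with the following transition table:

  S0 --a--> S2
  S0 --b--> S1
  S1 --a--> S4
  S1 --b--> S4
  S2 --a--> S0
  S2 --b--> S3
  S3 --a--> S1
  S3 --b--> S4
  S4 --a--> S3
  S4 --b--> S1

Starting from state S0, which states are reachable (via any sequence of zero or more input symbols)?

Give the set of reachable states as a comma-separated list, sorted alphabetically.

BFS from S0:
  visit S0: S0--a-->S2 (new), S0--b-->S1 (new)
  visit S2: S2--a-->S0 (seen), S2--b-->S3 (new)
  visit S1: S1--a-->S4 (new), S1--b-->S4 (seen)
  visit S3: S3--a-->S1 (seen), S3--b-->S4 (seen)
  visit S4: S4--a-->S3 (seen), S4--b-->S1 (seen)

Answer: S0, S1, S2, S3, S4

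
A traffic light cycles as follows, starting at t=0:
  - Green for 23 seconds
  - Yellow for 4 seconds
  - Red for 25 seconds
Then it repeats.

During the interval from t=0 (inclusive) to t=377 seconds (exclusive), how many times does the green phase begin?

Cycle = 23+4+25 = 52s
green phase starts at t = k*52 + 0 for k=0,1,2,...
Need k*52+0 < 377 → k < 7.250
k ∈ {0, ..., 7} → 8 starts

Answer: 8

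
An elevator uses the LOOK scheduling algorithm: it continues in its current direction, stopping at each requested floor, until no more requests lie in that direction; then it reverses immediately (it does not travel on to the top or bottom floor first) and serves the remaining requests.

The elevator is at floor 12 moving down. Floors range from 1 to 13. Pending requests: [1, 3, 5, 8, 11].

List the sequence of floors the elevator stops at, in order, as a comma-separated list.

Current: 12, moving DOWN
Serve below first (descending): [11, 8, 5, 3, 1]
Then reverse, serve above (ascending): []

Answer: 11, 8, 5, 3, 1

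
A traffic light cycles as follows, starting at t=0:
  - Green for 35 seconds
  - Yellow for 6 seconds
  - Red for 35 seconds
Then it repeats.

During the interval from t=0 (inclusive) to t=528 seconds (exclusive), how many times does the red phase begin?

Answer: 7

Derivation:
Cycle = 35+6+35 = 76s
red phase starts at t = k*76 + 41 for k=0,1,2,...
Need k*76+41 < 528 → k < 6.408
k ∈ {0, ..., 6} → 7 starts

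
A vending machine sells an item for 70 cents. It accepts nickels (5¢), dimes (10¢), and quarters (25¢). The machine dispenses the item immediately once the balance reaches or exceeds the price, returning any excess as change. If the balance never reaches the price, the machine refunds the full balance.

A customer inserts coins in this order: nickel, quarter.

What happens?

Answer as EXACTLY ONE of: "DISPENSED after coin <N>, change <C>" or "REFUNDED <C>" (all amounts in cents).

Answer: REFUNDED 30

Derivation:
Price: 70¢
Coin 1 (nickel, 5¢): balance = 5¢
Coin 2 (quarter, 25¢): balance = 30¢
All coins inserted, balance 30¢ < price 70¢ → REFUND 30¢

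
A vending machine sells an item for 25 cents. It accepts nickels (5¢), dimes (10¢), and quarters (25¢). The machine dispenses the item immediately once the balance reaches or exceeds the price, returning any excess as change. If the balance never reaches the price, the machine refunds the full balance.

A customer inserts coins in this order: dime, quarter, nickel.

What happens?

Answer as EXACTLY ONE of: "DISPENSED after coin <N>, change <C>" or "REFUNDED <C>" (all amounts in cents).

Price: 25¢
Coin 1 (dime, 10¢): balance = 10¢
Coin 2 (quarter, 25¢): balance = 35¢
  → balance >= price → DISPENSE, change = 35 - 25 = 10¢

Answer: DISPENSED after coin 2, change 10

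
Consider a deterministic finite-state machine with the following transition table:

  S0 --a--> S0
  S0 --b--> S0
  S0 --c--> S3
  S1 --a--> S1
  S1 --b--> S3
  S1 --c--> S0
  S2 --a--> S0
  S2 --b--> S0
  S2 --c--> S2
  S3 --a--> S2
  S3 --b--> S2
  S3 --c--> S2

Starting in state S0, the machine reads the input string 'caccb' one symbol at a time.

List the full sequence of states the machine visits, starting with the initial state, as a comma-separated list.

Answer: S0, S3, S2, S2, S2, S0

Derivation:
Start: S0
  read 'c': S0 --c--> S3
  read 'a': S3 --a--> S2
  read 'c': S2 --c--> S2
  read 'c': S2 --c--> S2
  read 'b': S2 --b--> S0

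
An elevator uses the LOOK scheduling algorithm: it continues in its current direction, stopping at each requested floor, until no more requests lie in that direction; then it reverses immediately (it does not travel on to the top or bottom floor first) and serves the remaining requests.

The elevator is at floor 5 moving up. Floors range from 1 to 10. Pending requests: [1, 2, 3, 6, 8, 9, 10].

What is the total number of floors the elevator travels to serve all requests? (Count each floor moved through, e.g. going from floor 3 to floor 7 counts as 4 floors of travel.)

Answer: 14

Derivation:
Start at floor 5 moving up, LOOK stop order: [6, 8, 9, 10, 3, 2, 1]
  5 → 6: |6-5| = 1, total = 1
  6 → 8: |8-6| = 2, total = 3
  8 → 9: |9-8| = 1, total = 4
  9 → 10: |10-9| = 1, total = 5
  10 → 3: |3-10| = 7, total = 12
  3 → 2: |2-3| = 1, total = 13
  2 → 1: |1-2| = 1, total = 14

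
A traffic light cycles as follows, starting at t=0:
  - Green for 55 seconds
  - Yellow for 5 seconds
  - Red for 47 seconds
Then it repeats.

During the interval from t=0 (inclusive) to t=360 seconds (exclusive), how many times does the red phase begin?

Cycle = 55+5+47 = 107s
red phase starts at t = k*107 + 60 for k=0,1,2,...
Need k*107+60 < 360 → k < 2.804
k ∈ {0, ..., 2} → 3 starts

Answer: 3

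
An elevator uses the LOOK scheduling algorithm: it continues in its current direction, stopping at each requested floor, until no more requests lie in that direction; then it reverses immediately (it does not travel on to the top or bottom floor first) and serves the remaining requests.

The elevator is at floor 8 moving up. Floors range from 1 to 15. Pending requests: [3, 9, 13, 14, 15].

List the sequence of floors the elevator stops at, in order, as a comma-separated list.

Current: 8, moving UP
Serve above first (ascending): [9, 13, 14, 15]
Then reverse, serve below (descending): [3]

Answer: 9, 13, 14, 15, 3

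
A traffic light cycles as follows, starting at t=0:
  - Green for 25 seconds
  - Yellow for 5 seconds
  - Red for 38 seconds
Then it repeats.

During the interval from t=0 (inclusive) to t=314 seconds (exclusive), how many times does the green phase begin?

Cycle = 25+5+38 = 68s
green phase starts at t = k*68 + 0 for k=0,1,2,...
Need k*68+0 < 314 → k < 4.618
k ∈ {0, ..., 4} → 5 starts

Answer: 5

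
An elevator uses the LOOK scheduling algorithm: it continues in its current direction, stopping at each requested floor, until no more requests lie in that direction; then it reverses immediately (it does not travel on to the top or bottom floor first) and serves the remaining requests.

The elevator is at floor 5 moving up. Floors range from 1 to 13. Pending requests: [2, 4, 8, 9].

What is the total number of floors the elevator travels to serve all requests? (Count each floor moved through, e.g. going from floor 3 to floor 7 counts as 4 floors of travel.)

Start at floor 5 moving up, LOOK stop order: [8, 9, 4, 2]
  5 → 8: |8-5| = 3, total = 3
  8 → 9: |9-8| = 1, total = 4
  9 → 4: |4-9| = 5, total = 9
  4 → 2: |2-4| = 2, total = 11

Answer: 11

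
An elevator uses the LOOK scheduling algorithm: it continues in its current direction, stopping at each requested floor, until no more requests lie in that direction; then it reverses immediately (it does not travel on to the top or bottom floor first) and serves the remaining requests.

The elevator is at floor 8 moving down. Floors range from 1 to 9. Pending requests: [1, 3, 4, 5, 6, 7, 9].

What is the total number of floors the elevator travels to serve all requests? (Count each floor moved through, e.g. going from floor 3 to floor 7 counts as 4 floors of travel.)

Answer: 15

Derivation:
Start at floor 8 moving down, LOOK stop order: [7, 6, 5, 4, 3, 1, 9]
  8 → 7: |7-8| = 1, total = 1
  7 → 6: |6-7| = 1, total = 2
  6 → 5: |5-6| = 1, total = 3
  5 → 4: |4-5| = 1, total = 4
  4 → 3: |3-4| = 1, total = 5
  3 → 1: |1-3| = 2, total = 7
  1 → 9: |9-1| = 8, total = 15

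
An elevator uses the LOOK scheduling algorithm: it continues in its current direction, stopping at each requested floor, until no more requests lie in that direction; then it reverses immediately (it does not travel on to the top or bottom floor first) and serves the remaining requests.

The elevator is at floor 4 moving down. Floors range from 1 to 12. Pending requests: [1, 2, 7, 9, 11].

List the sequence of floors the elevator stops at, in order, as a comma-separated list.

Answer: 2, 1, 7, 9, 11

Derivation:
Current: 4, moving DOWN
Serve below first (descending): [2, 1]
Then reverse, serve above (ascending): [7, 9, 11]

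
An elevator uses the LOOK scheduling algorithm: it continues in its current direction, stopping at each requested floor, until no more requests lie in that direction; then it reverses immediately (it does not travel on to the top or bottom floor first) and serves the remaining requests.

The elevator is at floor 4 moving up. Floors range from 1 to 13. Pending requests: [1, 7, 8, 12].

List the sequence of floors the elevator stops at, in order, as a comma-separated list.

Answer: 7, 8, 12, 1

Derivation:
Current: 4, moving UP
Serve above first (ascending): [7, 8, 12]
Then reverse, serve below (descending): [1]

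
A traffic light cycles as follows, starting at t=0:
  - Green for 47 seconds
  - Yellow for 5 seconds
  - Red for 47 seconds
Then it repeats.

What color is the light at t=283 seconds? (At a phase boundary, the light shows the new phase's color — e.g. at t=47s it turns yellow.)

Answer: red

Derivation:
Cycle length = 47 + 5 + 47 = 99s
t = 283, phase_t = 283 mod 99 = 85
85 >= 52 → RED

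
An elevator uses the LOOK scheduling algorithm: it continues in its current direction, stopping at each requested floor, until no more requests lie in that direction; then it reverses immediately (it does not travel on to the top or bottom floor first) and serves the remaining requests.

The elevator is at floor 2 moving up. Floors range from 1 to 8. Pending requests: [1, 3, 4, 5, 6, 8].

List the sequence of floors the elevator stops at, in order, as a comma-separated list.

Answer: 3, 4, 5, 6, 8, 1

Derivation:
Current: 2, moving UP
Serve above first (ascending): [3, 4, 5, 6, 8]
Then reverse, serve below (descending): [1]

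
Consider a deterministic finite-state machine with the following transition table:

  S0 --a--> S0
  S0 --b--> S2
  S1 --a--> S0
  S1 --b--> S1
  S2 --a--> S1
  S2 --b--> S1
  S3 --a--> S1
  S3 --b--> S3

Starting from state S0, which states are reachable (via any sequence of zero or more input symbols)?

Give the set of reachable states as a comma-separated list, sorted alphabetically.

Answer: S0, S1, S2

Derivation:
BFS from S0:
  visit S0: S0--a-->S0 (seen), S0--b-->S2 (new)
  visit S2: S2--a-->S1 (new), S2--b-->S1 (seen)
  visit S1: S1--a-->S0 (seen), S1--b-->S1 (seen)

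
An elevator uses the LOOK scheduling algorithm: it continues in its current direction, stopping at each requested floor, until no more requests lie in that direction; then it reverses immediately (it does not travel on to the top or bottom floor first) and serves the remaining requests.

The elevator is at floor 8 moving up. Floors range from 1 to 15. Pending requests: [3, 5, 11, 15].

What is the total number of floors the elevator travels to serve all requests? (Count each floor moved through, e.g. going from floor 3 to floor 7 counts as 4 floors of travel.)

Start at floor 8 moving up, LOOK stop order: [11, 15, 5, 3]
  8 → 11: |11-8| = 3, total = 3
  11 → 15: |15-11| = 4, total = 7
  15 → 5: |5-15| = 10, total = 17
  5 → 3: |3-5| = 2, total = 19

Answer: 19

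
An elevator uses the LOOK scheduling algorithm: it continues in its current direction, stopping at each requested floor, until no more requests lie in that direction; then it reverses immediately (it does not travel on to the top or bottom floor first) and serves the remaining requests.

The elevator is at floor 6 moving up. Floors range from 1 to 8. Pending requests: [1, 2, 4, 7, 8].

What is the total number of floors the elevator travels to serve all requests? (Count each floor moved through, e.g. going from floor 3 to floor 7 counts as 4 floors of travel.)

Answer: 9

Derivation:
Start at floor 6 moving up, LOOK stop order: [7, 8, 4, 2, 1]
  6 → 7: |7-6| = 1, total = 1
  7 → 8: |8-7| = 1, total = 2
  8 → 4: |4-8| = 4, total = 6
  4 → 2: |2-4| = 2, total = 8
  2 → 1: |1-2| = 1, total = 9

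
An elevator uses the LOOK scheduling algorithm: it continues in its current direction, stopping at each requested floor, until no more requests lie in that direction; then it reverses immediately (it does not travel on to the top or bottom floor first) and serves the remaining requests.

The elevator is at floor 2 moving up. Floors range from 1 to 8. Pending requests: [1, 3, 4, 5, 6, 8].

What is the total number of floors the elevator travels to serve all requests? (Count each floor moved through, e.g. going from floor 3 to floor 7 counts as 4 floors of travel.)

Start at floor 2 moving up, LOOK stop order: [3, 4, 5, 6, 8, 1]
  2 → 3: |3-2| = 1, total = 1
  3 → 4: |4-3| = 1, total = 2
  4 → 5: |5-4| = 1, total = 3
  5 → 6: |6-5| = 1, total = 4
  6 → 8: |8-6| = 2, total = 6
  8 → 1: |1-8| = 7, total = 13

Answer: 13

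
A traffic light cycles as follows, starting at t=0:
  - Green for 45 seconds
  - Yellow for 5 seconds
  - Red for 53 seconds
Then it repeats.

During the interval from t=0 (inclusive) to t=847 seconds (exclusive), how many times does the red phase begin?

Cycle = 45+5+53 = 103s
red phase starts at t = k*103 + 50 for k=0,1,2,...
Need k*103+50 < 847 → k < 7.738
k ∈ {0, ..., 7} → 8 starts

Answer: 8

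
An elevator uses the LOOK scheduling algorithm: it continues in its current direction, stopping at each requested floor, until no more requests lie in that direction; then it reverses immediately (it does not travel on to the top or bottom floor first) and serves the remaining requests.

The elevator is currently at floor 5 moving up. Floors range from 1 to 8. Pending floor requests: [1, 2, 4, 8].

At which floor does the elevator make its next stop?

Answer: 8

Derivation:
Current floor: 5, direction: up
Requests above: [8]
Requests below: [1, 2, 4]
Moving up and requests lie above → nearest above is min([8]) = 8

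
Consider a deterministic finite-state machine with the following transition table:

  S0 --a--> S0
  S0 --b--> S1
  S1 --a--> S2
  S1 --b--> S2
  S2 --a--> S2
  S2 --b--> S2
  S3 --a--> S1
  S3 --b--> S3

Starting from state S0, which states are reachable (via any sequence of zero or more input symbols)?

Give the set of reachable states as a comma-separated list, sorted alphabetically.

BFS from S0:
  visit S0: S0--a-->S0 (seen), S0--b-->S1 (new)
  visit S1: S1--a-->S2 (new), S1--b-->S2 (seen)
  visit S2: S2--a-->S2 (seen), S2--b-->S2 (seen)

Answer: S0, S1, S2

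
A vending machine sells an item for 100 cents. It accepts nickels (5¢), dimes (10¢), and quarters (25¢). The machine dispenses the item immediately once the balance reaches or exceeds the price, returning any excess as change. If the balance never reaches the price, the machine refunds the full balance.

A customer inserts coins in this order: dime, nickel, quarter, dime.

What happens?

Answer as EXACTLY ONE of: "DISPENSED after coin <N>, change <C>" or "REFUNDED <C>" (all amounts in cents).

Answer: REFUNDED 50

Derivation:
Price: 100¢
Coin 1 (dime, 10¢): balance = 10¢
Coin 2 (nickel, 5¢): balance = 15¢
Coin 3 (quarter, 25¢): balance = 40¢
Coin 4 (dime, 10¢): balance = 50¢
All coins inserted, balance 50¢ < price 100¢ → REFUND 50¢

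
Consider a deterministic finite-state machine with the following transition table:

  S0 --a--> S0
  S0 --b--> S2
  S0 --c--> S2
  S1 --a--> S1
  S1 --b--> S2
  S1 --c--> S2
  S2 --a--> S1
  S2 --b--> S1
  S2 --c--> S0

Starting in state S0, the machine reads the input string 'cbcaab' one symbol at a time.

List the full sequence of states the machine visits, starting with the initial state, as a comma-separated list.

Answer: S0, S2, S1, S2, S1, S1, S2

Derivation:
Start: S0
  read 'c': S0 --c--> S2
  read 'b': S2 --b--> S1
  read 'c': S1 --c--> S2
  read 'a': S2 --a--> S1
  read 'a': S1 --a--> S1
  read 'b': S1 --b--> S2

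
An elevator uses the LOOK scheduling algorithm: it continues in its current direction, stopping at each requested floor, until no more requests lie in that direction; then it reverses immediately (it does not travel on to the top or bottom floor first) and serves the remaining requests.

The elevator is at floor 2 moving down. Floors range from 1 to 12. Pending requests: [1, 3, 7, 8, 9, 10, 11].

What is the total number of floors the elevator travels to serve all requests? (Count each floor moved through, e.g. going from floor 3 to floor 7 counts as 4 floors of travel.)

Answer: 11

Derivation:
Start at floor 2 moving down, LOOK stop order: [1, 3, 7, 8, 9, 10, 11]
  2 → 1: |1-2| = 1, total = 1
  1 → 3: |3-1| = 2, total = 3
  3 → 7: |7-3| = 4, total = 7
  7 → 8: |8-7| = 1, total = 8
  8 → 9: |9-8| = 1, total = 9
  9 → 10: |10-9| = 1, total = 10
  10 → 11: |11-10| = 1, total = 11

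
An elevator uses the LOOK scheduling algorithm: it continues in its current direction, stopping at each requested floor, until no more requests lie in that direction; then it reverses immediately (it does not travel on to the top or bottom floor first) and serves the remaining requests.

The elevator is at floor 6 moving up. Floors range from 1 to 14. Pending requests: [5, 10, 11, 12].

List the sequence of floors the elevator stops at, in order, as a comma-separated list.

Current: 6, moving UP
Serve above first (ascending): [10, 11, 12]
Then reverse, serve below (descending): [5]

Answer: 10, 11, 12, 5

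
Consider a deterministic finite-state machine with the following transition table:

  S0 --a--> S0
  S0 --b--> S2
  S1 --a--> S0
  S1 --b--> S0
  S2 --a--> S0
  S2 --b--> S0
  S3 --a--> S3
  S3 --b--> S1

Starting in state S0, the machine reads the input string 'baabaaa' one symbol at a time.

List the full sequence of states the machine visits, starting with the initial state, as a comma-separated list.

Start: S0
  read 'b': S0 --b--> S2
  read 'a': S2 --a--> S0
  read 'a': S0 --a--> S0
  read 'b': S0 --b--> S2
  read 'a': S2 --a--> S0
  read 'a': S0 --a--> S0
  read 'a': S0 --a--> S0

Answer: S0, S2, S0, S0, S2, S0, S0, S0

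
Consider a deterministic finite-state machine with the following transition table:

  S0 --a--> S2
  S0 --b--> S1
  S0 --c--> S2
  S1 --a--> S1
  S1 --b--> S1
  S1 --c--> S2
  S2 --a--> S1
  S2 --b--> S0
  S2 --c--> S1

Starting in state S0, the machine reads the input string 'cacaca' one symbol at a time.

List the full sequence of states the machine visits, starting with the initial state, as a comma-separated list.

Start: S0
  read 'c': S0 --c--> S2
  read 'a': S2 --a--> S1
  read 'c': S1 --c--> S2
  read 'a': S2 --a--> S1
  read 'c': S1 --c--> S2
  read 'a': S2 --a--> S1

Answer: S0, S2, S1, S2, S1, S2, S1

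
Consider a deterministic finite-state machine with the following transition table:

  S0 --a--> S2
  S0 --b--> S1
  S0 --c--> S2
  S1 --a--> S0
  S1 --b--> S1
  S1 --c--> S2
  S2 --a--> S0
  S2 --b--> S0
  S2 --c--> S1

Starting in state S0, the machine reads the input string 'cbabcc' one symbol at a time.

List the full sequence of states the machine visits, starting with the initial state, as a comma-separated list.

Answer: S0, S2, S0, S2, S0, S2, S1

Derivation:
Start: S0
  read 'c': S0 --c--> S2
  read 'b': S2 --b--> S0
  read 'a': S0 --a--> S2
  read 'b': S2 --b--> S0
  read 'c': S0 --c--> S2
  read 'c': S2 --c--> S1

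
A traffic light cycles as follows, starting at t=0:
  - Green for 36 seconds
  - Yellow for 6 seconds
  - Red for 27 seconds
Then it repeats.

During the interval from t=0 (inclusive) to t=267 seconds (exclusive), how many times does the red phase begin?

Cycle = 36+6+27 = 69s
red phase starts at t = k*69 + 42 for k=0,1,2,...
Need k*69+42 < 267 → k < 3.261
k ∈ {0, ..., 3} → 4 starts

Answer: 4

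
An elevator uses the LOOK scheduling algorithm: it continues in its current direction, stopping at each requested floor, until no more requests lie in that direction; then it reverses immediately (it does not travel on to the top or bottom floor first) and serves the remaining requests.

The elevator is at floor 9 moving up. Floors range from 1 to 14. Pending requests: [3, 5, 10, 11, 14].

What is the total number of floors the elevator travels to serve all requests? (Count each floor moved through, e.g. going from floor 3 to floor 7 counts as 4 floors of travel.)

Start at floor 9 moving up, LOOK stop order: [10, 11, 14, 5, 3]
  9 → 10: |10-9| = 1, total = 1
  10 → 11: |11-10| = 1, total = 2
  11 → 14: |14-11| = 3, total = 5
  14 → 5: |5-14| = 9, total = 14
  5 → 3: |3-5| = 2, total = 16

Answer: 16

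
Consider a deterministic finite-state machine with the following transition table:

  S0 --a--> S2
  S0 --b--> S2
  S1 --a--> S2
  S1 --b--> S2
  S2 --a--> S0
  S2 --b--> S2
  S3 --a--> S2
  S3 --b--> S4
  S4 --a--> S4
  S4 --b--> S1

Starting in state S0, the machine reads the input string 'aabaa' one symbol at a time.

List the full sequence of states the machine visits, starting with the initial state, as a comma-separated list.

Answer: S0, S2, S0, S2, S0, S2

Derivation:
Start: S0
  read 'a': S0 --a--> S2
  read 'a': S2 --a--> S0
  read 'b': S0 --b--> S2
  read 'a': S2 --a--> S0
  read 'a': S0 --a--> S2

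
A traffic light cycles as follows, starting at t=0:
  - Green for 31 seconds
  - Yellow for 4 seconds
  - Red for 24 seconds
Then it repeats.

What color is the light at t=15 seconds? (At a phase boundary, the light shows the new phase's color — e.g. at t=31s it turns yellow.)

Cycle length = 31 + 4 + 24 = 59s
t = 15, phase_t = 15 mod 59 = 15
15 < 31 (green end) → GREEN

Answer: green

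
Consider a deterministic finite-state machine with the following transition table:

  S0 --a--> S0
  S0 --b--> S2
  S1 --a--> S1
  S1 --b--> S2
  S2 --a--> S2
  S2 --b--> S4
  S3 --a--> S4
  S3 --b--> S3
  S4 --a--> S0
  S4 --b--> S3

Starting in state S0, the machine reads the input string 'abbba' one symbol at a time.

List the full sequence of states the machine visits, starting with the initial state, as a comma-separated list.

Answer: S0, S0, S2, S4, S3, S4

Derivation:
Start: S0
  read 'a': S0 --a--> S0
  read 'b': S0 --b--> S2
  read 'b': S2 --b--> S4
  read 'b': S4 --b--> S3
  read 'a': S3 --a--> S4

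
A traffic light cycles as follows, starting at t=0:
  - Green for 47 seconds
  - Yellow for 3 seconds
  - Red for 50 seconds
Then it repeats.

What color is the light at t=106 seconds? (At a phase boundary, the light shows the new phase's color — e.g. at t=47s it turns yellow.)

Cycle length = 47 + 3 + 50 = 100s
t = 106, phase_t = 106 mod 100 = 6
6 < 47 (green end) → GREEN

Answer: green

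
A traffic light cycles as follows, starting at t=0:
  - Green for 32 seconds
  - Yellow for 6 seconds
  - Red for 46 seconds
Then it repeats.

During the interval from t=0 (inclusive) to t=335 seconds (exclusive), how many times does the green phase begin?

Cycle = 32+6+46 = 84s
green phase starts at t = k*84 + 0 for k=0,1,2,...
Need k*84+0 < 335 → k < 3.988
k ∈ {0, ..., 3} → 4 starts

Answer: 4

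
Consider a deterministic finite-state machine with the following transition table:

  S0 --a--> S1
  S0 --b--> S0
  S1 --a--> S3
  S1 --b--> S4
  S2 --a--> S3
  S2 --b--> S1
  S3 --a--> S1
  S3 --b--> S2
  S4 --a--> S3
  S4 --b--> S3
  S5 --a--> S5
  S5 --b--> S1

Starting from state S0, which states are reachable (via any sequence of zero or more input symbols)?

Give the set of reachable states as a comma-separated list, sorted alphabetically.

Answer: S0, S1, S2, S3, S4

Derivation:
BFS from S0:
  visit S0: S0--a-->S1 (new), S0--b-->S0 (seen)
  visit S1: S1--a-->S3 (new), S1--b-->S4 (new)
  visit S3: S3--a-->S1 (seen), S3--b-->S2 (new)
  visit S4: S4--a-->S3 (seen), S4--b-->S3 (seen)
  visit S2: S2--a-->S3 (seen), S2--b-->S1 (seen)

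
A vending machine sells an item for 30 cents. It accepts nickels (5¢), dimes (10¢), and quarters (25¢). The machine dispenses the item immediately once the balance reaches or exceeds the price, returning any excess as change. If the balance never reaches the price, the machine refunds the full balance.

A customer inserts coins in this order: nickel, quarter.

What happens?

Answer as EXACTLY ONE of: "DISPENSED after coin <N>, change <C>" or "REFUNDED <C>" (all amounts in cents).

Price: 30¢
Coin 1 (nickel, 5¢): balance = 5¢
Coin 2 (quarter, 25¢): balance = 30¢
  → balance >= price → DISPENSE, change = 30 - 30 = 0¢

Answer: DISPENSED after coin 2, change 0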